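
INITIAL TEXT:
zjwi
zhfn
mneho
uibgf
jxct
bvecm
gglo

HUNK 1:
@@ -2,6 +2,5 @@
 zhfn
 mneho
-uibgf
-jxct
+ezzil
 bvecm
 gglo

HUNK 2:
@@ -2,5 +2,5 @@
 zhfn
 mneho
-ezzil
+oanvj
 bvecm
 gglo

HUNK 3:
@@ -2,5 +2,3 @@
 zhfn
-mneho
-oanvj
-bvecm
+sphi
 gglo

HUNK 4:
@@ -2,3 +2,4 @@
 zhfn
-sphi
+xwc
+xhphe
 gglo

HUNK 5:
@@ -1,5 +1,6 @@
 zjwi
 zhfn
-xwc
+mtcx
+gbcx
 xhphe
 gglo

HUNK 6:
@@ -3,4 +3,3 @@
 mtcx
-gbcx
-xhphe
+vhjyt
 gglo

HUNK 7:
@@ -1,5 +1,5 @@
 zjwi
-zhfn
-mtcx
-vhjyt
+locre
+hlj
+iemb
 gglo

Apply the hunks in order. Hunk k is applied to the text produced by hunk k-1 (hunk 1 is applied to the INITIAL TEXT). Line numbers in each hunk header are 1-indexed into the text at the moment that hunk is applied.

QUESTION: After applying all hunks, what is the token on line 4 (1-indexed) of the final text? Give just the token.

Hunk 1: at line 2 remove [uibgf,jxct] add [ezzil] -> 6 lines: zjwi zhfn mneho ezzil bvecm gglo
Hunk 2: at line 2 remove [ezzil] add [oanvj] -> 6 lines: zjwi zhfn mneho oanvj bvecm gglo
Hunk 3: at line 2 remove [mneho,oanvj,bvecm] add [sphi] -> 4 lines: zjwi zhfn sphi gglo
Hunk 4: at line 2 remove [sphi] add [xwc,xhphe] -> 5 lines: zjwi zhfn xwc xhphe gglo
Hunk 5: at line 1 remove [xwc] add [mtcx,gbcx] -> 6 lines: zjwi zhfn mtcx gbcx xhphe gglo
Hunk 6: at line 3 remove [gbcx,xhphe] add [vhjyt] -> 5 lines: zjwi zhfn mtcx vhjyt gglo
Hunk 7: at line 1 remove [zhfn,mtcx,vhjyt] add [locre,hlj,iemb] -> 5 lines: zjwi locre hlj iemb gglo
Final line 4: iemb

Answer: iemb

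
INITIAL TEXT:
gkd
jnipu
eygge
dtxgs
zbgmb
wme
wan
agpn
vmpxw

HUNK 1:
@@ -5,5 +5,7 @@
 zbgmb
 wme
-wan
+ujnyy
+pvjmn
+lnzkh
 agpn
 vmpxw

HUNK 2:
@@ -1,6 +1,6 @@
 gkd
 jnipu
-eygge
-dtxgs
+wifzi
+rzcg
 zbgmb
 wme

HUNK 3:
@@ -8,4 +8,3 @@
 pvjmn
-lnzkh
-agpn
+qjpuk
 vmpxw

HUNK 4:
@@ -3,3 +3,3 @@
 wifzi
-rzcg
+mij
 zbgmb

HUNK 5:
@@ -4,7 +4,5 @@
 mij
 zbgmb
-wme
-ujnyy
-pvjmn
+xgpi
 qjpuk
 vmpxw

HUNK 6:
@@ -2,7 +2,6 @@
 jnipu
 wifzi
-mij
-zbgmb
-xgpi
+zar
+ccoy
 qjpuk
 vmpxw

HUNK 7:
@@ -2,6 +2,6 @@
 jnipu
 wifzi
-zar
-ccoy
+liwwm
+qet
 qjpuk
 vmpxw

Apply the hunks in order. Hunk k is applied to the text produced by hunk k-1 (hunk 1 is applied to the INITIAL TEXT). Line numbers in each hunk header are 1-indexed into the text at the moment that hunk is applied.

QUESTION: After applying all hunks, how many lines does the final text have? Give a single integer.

Answer: 7

Derivation:
Hunk 1: at line 5 remove [wan] add [ujnyy,pvjmn,lnzkh] -> 11 lines: gkd jnipu eygge dtxgs zbgmb wme ujnyy pvjmn lnzkh agpn vmpxw
Hunk 2: at line 1 remove [eygge,dtxgs] add [wifzi,rzcg] -> 11 lines: gkd jnipu wifzi rzcg zbgmb wme ujnyy pvjmn lnzkh agpn vmpxw
Hunk 3: at line 8 remove [lnzkh,agpn] add [qjpuk] -> 10 lines: gkd jnipu wifzi rzcg zbgmb wme ujnyy pvjmn qjpuk vmpxw
Hunk 4: at line 3 remove [rzcg] add [mij] -> 10 lines: gkd jnipu wifzi mij zbgmb wme ujnyy pvjmn qjpuk vmpxw
Hunk 5: at line 4 remove [wme,ujnyy,pvjmn] add [xgpi] -> 8 lines: gkd jnipu wifzi mij zbgmb xgpi qjpuk vmpxw
Hunk 6: at line 2 remove [mij,zbgmb,xgpi] add [zar,ccoy] -> 7 lines: gkd jnipu wifzi zar ccoy qjpuk vmpxw
Hunk 7: at line 2 remove [zar,ccoy] add [liwwm,qet] -> 7 lines: gkd jnipu wifzi liwwm qet qjpuk vmpxw
Final line count: 7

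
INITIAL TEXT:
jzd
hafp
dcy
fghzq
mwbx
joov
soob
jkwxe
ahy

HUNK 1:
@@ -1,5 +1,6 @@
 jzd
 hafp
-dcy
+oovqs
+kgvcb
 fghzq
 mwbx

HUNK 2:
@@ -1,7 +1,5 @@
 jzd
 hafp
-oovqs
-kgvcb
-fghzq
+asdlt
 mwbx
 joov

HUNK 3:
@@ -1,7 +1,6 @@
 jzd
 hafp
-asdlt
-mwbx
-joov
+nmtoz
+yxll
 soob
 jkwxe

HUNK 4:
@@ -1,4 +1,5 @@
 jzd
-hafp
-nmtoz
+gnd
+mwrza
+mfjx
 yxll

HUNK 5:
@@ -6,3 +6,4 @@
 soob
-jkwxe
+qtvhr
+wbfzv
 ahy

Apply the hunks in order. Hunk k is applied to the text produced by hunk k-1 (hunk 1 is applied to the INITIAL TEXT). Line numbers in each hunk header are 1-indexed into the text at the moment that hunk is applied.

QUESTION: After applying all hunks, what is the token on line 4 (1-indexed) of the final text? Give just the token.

Answer: mfjx

Derivation:
Hunk 1: at line 1 remove [dcy] add [oovqs,kgvcb] -> 10 lines: jzd hafp oovqs kgvcb fghzq mwbx joov soob jkwxe ahy
Hunk 2: at line 1 remove [oovqs,kgvcb,fghzq] add [asdlt] -> 8 lines: jzd hafp asdlt mwbx joov soob jkwxe ahy
Hunk 3: at line 1 remove [asdlt,mwbx,joov] add [nmtoz,yxll] -> 7 lines: jzd hafp nmtoz yxll soob jkwxe ahy
Hunk 4: at line 1 remove [hafp,nmtoz] add [gnd,mwrza,mfjx] -> 8 lines: jzd gnd mwrza mfjx yxll soob jkwxe ahy
Hunk 5: at line 6 remove [jkwxe] add [qtvhr,wbfzv] -> 9 lines: jzd gnd mwrza mfjx yxll soob qtvhr wbfzv ahy
Final line 4: mfjx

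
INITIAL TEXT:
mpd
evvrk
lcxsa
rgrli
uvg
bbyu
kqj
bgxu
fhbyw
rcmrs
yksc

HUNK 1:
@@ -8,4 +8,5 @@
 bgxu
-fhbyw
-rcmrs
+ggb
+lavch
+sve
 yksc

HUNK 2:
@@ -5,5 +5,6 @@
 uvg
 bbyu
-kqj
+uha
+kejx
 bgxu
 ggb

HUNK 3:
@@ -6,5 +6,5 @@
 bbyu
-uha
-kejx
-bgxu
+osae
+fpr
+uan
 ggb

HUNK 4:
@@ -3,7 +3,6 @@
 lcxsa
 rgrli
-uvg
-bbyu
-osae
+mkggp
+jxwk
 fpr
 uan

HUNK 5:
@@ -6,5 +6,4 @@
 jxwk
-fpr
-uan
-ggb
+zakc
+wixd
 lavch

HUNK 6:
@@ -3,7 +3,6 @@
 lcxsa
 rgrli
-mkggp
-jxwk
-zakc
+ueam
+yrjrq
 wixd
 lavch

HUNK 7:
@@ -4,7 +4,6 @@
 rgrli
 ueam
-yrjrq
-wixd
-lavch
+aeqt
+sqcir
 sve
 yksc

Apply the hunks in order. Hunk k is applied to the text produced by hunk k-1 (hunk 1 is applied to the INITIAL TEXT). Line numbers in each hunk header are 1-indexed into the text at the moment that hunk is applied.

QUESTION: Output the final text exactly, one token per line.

Answer: mpd
evvrk
lcxsa
rgrli
ueam
aeqt
sqcir
sve
yksc

Derivation:
Hunk 1: at line 8 remove [fhbyw,rcmrs] add [ggb,lavch,sve] -> 12 lines: mpd evvrk lcxsa rgrli uvg bbyu kqj bgxu ggb lavch sve yksc
Hunk 2: at line 5 remove [kqj] add [uha,kejx] -> 13 lines: mpd evvrk lcxsa rgrli uvg bbyu uha kejx bgxu ggb lavch sve yksc
Hunk 3: at line 6 remove [uha,kejx,bgxu] add [osae,fpr,uan] -> 13 lines: mpd evvrk lcxsa rgrli uvg bbyu osae fpr uan ggb lavch sve yksc
Hunk 4: at line 3 remove [uvg,bbyu,osae] add [mkggp,jxwk] -> 12 lines: mpd evvrk lcxsa rgrli mkggp jxwk fpr uan ggb lavch sve yksc
Hunk 5: at line 6 remove [fpr,uan,ggb] add [zakc,wixd] -> 11 lines: mpd evvrk lcxsa rgrli mkggp jxwk zakc wixd lavch sve yksc
Hunk 6: at line 3 remove [mkggp,jxwk,zakc] add [ueam,yrjrq] -> 10 lines: mpd evvrk lcxsa rgrli ueam yrjrq wixd lavch sve yksc
Hunk 7: at line 4 remove [yrjrq,wixd,lavch] add [aeqt,sqcir] -> 9 lines: mpd evvrk lcxsa rgrli ueam aeqt sqcir sve yksc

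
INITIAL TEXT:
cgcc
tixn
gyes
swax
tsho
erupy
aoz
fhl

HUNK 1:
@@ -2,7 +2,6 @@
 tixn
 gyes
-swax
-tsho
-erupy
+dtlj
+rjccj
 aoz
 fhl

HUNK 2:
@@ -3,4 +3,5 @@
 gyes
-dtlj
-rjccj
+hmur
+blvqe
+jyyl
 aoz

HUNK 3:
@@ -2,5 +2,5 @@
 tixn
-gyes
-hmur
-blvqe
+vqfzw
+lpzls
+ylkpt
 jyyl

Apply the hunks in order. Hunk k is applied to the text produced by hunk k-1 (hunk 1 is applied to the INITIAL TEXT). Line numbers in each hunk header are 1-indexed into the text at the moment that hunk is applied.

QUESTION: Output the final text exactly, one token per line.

Hunk 1: at line 2 remove [swax,tsho,erupy] add [dtlj,rjccj] -> 7 lines: cgcc tixn gyes dtlj rjccj aoz fhl
Hunk 2: at line 3 remove [dtlj,rjccj] add [hmur,blvqe,jyyl] -> 8 lines: cgcc tixn gyes hmur blvqe jyyl aoz fhl
Hunk 3: at line 2 remove [gyes,hmur,blvqe] add [vqfzw,lpzls,ylkpt] -> 8 lines: cgcc tixn vqfzw lpzls ylkpt jyyl aoz fhl

Answer: cgcc
tixn
vqfzw
lpzls
ylkpt
jyyl
aoz
fhl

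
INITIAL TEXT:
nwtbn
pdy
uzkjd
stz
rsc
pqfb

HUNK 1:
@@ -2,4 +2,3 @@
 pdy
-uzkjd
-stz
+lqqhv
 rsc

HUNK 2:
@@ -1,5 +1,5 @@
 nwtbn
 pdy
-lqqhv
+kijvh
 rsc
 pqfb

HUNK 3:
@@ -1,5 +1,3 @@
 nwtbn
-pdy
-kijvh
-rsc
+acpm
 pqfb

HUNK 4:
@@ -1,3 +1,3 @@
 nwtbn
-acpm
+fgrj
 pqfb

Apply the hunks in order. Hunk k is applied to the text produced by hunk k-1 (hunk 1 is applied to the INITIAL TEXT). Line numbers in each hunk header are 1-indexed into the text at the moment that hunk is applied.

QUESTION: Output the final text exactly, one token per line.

Hunk 1: at line 2 remove [uzkjd,stz] add [lqqhv] -> 5 lines: nwtbn pdy lqqhv rsc pqfb
Hunk 2: at line 1 remove [lqqhv] add [kijvh] -> 5 lines: nwtbn pdy kijvh rsc pqfb
Hunk 3: at line 1 remove [pdy,kijvh,rsc] add [acpm] -> 3 lines: nwtbn acpm pqfb
Hunk 4: at line 1 remove [acpm] add [fgrj] -> 3 lines: nwtbn fgrj pqfb

Answer: nwtbn
fgrj
pqfb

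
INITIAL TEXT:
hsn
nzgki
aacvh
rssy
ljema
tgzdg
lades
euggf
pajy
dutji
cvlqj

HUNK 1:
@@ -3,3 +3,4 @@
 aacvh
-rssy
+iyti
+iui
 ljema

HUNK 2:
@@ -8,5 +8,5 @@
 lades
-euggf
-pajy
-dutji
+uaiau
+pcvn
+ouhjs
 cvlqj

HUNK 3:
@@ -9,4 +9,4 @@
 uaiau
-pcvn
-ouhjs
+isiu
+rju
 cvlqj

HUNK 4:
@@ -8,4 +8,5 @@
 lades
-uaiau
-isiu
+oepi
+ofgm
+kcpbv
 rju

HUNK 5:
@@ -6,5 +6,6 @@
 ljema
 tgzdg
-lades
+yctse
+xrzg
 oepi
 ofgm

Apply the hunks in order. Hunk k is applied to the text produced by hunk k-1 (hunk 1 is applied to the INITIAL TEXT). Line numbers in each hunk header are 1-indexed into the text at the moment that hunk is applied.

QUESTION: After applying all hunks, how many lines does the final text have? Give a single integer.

Answer: 14

Derivation:
Hunk 1: at line 3 remove [rssy] add [iyti,iui] -> 12 lines: hsn nzgki aacvh iyti iui ljema tgzdg lades euggf pajy dutji cvlqj
Hunk 2: at line 8 remove [euggf,pajy,dutji] add [uaiau,pcvn,ouhjs] -> 12 lines: hsn nzgki aacvh iyti iui ljema tgzdg lades uaiau pcvn ouhjs cvlqj
Hunk 3: at line 9 remove [pcvn,ouhjs] add [isiu,rju] -> 12 lines: hsn nzgki aacvh iyti iui ljema tgzdg lades uaiau isiu rju cvlqj
Hunk 4: at line 8 remove [uaiau,isiu] add [oepi,ofgm,kcpbv] -> 13 lines: hsn nzgki aacvh iyti iui ljema tgzdg lades oepi ofgm kcpbv rju cvlqj
Hunk 5: at line 6 remove [lades] add [yctse,xrzg] -> 14 lines: hsn nzgki aacvh iyti iui ljema tgzdg yctse xrzg oepi ofgm kcpbv rju cvlqj
Final line count: 14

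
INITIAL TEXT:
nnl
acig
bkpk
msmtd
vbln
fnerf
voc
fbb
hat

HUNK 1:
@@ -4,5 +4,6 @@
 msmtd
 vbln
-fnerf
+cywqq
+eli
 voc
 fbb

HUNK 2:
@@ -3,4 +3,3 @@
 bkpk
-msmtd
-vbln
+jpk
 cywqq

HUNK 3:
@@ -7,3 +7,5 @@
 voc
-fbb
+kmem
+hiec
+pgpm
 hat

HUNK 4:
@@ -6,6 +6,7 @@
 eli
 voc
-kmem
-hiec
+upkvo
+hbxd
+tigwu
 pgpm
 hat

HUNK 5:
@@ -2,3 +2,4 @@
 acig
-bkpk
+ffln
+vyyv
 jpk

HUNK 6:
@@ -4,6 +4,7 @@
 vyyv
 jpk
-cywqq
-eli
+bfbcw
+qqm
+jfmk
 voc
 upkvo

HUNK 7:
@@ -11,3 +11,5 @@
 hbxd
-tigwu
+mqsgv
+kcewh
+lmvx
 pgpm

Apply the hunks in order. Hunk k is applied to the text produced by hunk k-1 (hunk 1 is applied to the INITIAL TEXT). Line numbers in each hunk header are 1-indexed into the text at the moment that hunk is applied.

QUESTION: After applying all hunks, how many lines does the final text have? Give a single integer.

Answer: 16

Derivation:
Hunk 1: at line 4 remove [fnerf] add [cywqq,eli] -> 10 lines: nnl acig bkpk msmtd vbln cywqq eli voc fbb hat
Hunk 2: at line 3 remove [msmtd,vbln] add [jpk] -> 9 lines: nnl acig bkpk jpk cywqq eli voc fbb hat
Hunk 3: at line 7 remove [fbb] add [kmem,hiec,pgpm] -> 11 lines: nnl acig bkpk jpk cywqq eli voc kmem hiec pgpm hat
Hunk 4: at line 6 remove [kmem,hiec] add [upkvo,hbxd,tigwu] -> 12 lines: nnl acig bkpk jpk cywqq eli voc upkvo hbxd tigwu pgpm hat
Hunk 5: at line 2 remove [bkpk] add [ffln,vyyv] -> 13 lines: nnl acig ffln vyyv jpk cywqq eli voc upkvo hbxd tigwu pgpm hat
Hunk 6: at line 4 remove [cywqq,eli] add [bfbcw,qqm,jfmk] -> 14 lines: nnl acig ffln vyyv jpk bfbcw qqm jfmk voc upkvo hbxd tigwu pgpm hat
Hunk 7: at line 11 remove [tigwu] add [mqsgv,kcewh,lmvx] -> 16 lines: nnl acig ffln vyyv jpk bfbcw qqm jfmk voc upkvo hbxd mqsgv kcewh lmvx pgpm hat
Final line count: 16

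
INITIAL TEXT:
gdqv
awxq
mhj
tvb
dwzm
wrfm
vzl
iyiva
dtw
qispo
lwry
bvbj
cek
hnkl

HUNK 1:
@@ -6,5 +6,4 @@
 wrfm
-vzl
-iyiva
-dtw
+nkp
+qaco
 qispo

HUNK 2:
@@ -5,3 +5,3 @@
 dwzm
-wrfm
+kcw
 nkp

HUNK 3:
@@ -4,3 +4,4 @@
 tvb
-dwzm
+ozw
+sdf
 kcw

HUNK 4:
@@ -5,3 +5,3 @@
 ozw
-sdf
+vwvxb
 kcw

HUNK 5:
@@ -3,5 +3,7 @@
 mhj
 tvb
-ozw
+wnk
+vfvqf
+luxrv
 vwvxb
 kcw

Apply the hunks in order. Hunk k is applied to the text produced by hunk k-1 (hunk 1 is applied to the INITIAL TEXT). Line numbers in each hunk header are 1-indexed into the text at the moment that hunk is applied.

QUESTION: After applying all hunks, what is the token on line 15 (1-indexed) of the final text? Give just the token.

Answer: cek

Derivation:
Hunk 1: at line 6 remove [vzl,iyiva,dtw] add [nkp,qaco] -> 13 lines: gdqv awxq mhj tvb dwzm wrfm nkp qaco qispo lwry bvbj cek hnkl
Hunk 2: at line 5 remove [wrfm] add [kcw] -> 13 lines: gdqv awxq mhj tvb dwzm kcw nkp qaco qispo lwry bvbj cek hnkl
Hunk 3: at line 4 remove [dwzm] add [ozw,sdf] -> 14 lines: gdqv awxq mhj tvb ozw sdf kcw nkp qaco qispo lwry bvbj cek hnkl
Hunk 4: at line 5 remove [sdf] add [vwvxb] -> 14 lines: gdqv awxq mhj tvb ozw vwvxb kcw nkp qaco qispo lwry bvbj cek hnkl
Hunk 5: at line 3 remove [ozw] add [wnk,vfvqf,luxrv] -> 16 lines: gdqv awxq mhj tvb wnk vfvqf luxrv vwvxb kcw nkp qaco qispo lwry bvbj cek hnkl
Final line 15: cek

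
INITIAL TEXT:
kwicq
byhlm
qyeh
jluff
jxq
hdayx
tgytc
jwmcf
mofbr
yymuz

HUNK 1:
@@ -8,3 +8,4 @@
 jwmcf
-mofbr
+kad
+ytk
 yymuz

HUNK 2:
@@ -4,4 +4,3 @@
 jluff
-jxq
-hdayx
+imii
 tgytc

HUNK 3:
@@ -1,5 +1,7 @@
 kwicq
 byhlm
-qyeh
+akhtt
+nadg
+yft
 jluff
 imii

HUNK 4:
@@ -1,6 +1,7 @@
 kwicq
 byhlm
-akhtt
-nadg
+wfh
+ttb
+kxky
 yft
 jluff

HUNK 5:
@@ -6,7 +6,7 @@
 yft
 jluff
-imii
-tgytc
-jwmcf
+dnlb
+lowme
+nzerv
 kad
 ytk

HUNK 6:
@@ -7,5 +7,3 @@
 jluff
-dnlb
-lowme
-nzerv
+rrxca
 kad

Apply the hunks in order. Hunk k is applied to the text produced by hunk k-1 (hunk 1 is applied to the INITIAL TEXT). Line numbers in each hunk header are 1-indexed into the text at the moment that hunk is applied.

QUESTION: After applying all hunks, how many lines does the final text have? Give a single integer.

Hunk 1: at line 8 remove [mofbr] add [kad,ytk] -> 11 lines: kwicq byhlm qyeh jluff jxq hdayx tgytc jwmcf kad ytk yymuz
Hunk 2: at line 4 remove [jxq,hdayx] add [imii] -> 10 lines: kwicq byhlm qyeh jluff imii tgytc jwmcf kad ytk yymuz
Hunk 3: at line 1 remove [qyeh] add [akhtt,nadg,yft] -> 12 lines: kwicq byhlm akhtt nadg yft jluff imii tgytc jwmcf kad ytk yymuz
Hunk 4: at line 1 remove [akhtt,nadg] add [wfh,ttb,kxky] -> 13 lines: kwicq byhlm wfh ttb kxky yft jluff imii tgytc jwmcf kad ytk yymuz
Hunk 5: at line 6 remove [imii,tgytc,jwmcf] add [dnlb,lowme,nzerv] -> 13 lines: kwicq byhlm wfh ttb kxky yft jluff dnlb lowme nzerv kad ytk yymuz
Hunk 6: at line 7 remove [dnlb,lowme,nzerv] add [rrxca] -> 11 lines: kwicq byhlm wfh ttb kxky yft jluff rrxca kad ytk yymuz
Final line count: 11

Answer: 11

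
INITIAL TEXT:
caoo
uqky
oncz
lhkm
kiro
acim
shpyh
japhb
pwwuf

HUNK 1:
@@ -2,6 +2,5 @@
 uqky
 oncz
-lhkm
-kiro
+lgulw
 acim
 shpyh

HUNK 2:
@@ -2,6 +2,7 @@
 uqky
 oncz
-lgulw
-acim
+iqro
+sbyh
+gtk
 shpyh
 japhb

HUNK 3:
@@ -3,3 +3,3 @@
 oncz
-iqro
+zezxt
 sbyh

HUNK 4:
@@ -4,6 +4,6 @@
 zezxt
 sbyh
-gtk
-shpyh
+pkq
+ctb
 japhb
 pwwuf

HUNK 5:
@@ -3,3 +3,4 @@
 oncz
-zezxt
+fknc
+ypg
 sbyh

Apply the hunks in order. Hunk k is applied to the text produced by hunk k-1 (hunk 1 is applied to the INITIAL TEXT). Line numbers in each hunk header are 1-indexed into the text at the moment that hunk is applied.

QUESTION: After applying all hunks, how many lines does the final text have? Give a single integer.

Answer: 10

Derivation:
Hunk 1: at line 2 remove [lhkm,kiro] add [lgulw] -> 8 lines: caoo uqky oncz lgulw acim shpyh japhb pwwuf
Hunk 2: at line 2 remove [lgulw,acim] add [iqro,sbyh,gtk] -> 9 lines: caoo uqky oncz iqro sbyh gtk shpyh japhb pwwuf
Hunk 3: at line 3 remove [iqro] add [zezxt] -> 9 lines: caoo uqky oncz zezxt sbyh gtk shpyh japhb pwwuf
Hunk 4: at line 4 remove [gtk,shpyh] add [pkq,ctb] -> 9 lines: caoo uqky oncz zezxt sbyh pkq ctb japhb pwwuf
Hunk 5: at line 3 remove [zezxt] add [fknc,ypg] -> 10 lines: caoo uqky oncz fknc ypg sbyh pkq ctb japhb pwwuf
Final line count: 10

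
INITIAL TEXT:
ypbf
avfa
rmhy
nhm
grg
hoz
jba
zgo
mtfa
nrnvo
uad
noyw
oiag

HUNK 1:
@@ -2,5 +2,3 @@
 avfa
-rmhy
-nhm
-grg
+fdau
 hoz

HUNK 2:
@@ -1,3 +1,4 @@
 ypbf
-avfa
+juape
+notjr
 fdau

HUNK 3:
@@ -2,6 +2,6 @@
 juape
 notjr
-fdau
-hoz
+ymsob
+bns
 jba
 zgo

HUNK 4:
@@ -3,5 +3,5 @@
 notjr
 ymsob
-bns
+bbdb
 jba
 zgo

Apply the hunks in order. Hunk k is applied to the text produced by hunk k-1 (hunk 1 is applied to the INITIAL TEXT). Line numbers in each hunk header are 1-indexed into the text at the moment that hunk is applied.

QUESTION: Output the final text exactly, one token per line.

Hunk 1: at line 2 remove [rmhy,nhm,grg] add [fdau] -> 11 lines: ypbf avfa fdau hoz jba zgo mtfa nrnvo uad noyw oiag
Hunk 2: at line 1 remove [avfa] add [juape,notjr] -> 12 lines: ypbf juape notjr fdau hoz jba zgo mtfa nrnvo uad noyw oiag
Hunk 3: at line 2 remove [fdau,hoz] add [ymsob,bns] -> 12 lines: ypbf juape notjr ymsob bns jba zgo mtfa nrnvo uad noyw oiag
Hunk 4: at line 3 remove [bns] add [bbdb] -> 12 lines: ypbf juape notjr ymsob bbdb jba zgo mtfa nrnvo uad noyw oiag

Answer: ypbf
juape
notjr
ymsob
bbdb
jba
zgo
mtfa
nrnvo
uad
noyw
oiag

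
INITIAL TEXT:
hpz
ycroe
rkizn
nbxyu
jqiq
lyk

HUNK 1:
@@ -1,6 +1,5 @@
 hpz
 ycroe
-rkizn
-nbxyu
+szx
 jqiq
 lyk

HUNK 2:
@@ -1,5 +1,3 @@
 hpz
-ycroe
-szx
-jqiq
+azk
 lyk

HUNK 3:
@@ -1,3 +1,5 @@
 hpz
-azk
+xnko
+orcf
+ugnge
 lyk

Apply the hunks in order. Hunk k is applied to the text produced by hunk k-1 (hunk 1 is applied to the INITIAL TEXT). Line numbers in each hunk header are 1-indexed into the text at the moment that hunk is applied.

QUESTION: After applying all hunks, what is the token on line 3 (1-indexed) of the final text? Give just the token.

Answer: orcf

Derivation:
Hunk 1: at line 1 remove [rkizn,nbxyu] add [szx] -> 5 lines: hpz ycroe szx jqiq lyk
Hunk 2: at line 1 remove [ycroe,szx,jqiq] add [azk] -> 3 lines: hpz azk lyk
Hunk 3: at line 1 remove [azk] add [xnko,orcf,ugnge] -> 5 lines: hpz xnko orcf ugnge lyk
Final line 3: orcf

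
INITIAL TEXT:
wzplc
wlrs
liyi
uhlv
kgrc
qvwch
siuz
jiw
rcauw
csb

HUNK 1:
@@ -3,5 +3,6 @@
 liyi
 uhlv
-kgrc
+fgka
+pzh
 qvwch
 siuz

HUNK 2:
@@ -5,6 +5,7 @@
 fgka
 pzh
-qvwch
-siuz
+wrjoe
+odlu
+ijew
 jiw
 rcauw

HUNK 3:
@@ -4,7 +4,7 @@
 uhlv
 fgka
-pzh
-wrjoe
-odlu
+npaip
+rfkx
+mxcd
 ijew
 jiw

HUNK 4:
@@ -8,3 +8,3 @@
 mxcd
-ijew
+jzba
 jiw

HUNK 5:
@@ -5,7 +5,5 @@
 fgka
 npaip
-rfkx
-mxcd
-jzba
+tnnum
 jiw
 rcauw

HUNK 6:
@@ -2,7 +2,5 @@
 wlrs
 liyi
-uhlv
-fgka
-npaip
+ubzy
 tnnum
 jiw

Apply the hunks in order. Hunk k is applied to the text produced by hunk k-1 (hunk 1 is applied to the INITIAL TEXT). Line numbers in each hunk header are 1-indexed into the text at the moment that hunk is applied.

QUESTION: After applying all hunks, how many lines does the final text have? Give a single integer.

Hunk 1: at line 3 remove [kgrc] add [fgka,pzh] -> 11 lines: wzplc wlrs liyi uhlv fgka pzh qvwch siuz jiw rcauw csb
Hunk 2: at line 5 remove [qvwch,siuz] add [wrjoe,odlu,ijew] -> 12 lines: wzplc wlrs liyi uhlv fgka pzh wrjoe odlu ijew jiw rcauw csb
Hunk 3: at line 4 remove [pzh,wrjoe,odlu] add [npaip,rfkx,mxcd] -> 12 lines: wzplc wlrs liyi uhlv fgka npaip rfkx mxcd ijew jiw rcauw csb
Hunk 4: at line 8 remove [ijew] add [jzba] -> 12 lines: wzplc wlrs liyi uhlv fgka npaip rfkx mxcd jzba jiw rcauw csb
Hunk 5: at line 5 remove [rfkx,mxcd,jzba] add [tnnum] -> 10 lines: wzplc wlrs liyi uhlv fgka npaip tnnum jiw rcauw csb
Hunk 6: at line 2 remove [uhlv,fgka,npaip] add [ubzy] -> 8 lines: wzplc wlrs liyi ubzy tnnum jiw rcauw csb
Final line count: 8

Answer: 8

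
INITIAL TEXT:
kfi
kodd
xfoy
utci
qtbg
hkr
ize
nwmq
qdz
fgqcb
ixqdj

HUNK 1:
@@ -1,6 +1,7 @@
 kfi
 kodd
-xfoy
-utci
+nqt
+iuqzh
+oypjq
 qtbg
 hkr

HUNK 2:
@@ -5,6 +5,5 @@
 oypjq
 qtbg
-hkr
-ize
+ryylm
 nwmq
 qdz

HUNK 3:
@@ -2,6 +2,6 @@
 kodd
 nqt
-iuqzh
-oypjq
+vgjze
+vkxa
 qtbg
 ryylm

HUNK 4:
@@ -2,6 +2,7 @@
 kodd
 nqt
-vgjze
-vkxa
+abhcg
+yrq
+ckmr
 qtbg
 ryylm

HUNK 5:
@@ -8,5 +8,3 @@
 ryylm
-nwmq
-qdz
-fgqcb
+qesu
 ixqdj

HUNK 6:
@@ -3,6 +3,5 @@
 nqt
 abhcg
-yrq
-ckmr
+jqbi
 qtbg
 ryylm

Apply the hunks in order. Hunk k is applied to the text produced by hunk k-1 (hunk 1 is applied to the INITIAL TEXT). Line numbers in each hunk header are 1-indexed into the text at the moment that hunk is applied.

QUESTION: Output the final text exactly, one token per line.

Answer: kfi
kodd
nqt
abhcg
jqbi
qtbg
ryylm
qesu
ixqdj

Derivation:
Hunk 1: at line 1 remove [xfoy,utci] add [nqt,iuqzh,oypjq] -> 12 lines: kfi kodd nqt iuqzh oypjq qtbg hkr ize nwmq qdz fgqcb ixqdj
Hunk 2: at line 5 remove [hkr,ize] add [ryylm] -> 11 lines: kfi kodd nqt iuqzh oypjq qtbg ryylm nwmq qdz fgqcb ixqdj
Hunk 3: at line 2 remove [iuqzh,oypjq] add [vgjze,vkxa] -> 11 lines: kfi kodd nqt vgjze vkxa qtbg ryylm nwmq qdz fgqcb ixqdj
Hunk 4: at line 2 remove [vgjze,vkxa] add [abhcg,yrq,ckmr] -> 12 lines: kfi kodd nqt abhcg yrq ckmr qtbg ryylm nwmq qdz fgqcb ixqdj
Hunk 5: at line 8 remove [nwmq,qdz,fgqcb] add [qesu] -> 10 lines: kfi kodd nqt abhcg yrq ckmr qtbg ryylm qesu ixqdj
Hunk 6: at line 3 remove [yrq,ckmr] add [jqbi] -> 9 lines: kfi kodd nqt abhcg jqbi qtbg ryylm qesu ixqdj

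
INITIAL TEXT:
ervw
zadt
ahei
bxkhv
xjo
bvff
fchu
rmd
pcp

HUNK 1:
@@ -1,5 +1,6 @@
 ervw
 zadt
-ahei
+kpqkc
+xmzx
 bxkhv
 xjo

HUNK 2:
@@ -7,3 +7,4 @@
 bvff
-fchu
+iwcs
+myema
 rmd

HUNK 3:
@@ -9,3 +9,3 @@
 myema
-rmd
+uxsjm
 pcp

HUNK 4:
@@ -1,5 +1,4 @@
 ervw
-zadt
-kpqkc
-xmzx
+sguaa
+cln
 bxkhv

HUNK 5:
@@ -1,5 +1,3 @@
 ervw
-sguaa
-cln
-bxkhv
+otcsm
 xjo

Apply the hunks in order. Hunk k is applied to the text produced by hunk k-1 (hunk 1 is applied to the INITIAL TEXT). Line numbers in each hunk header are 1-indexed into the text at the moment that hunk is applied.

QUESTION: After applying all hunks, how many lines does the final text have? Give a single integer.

Answer: 8

Derivation:
Hunk 1: at line 1 remove [ahei] add [kpqkc,xmzx] -> 10 lines: ervw zadt kpqkc xmzx bxkhv xjo bvff fchu rmd pcp
Hunk 2: at line 7 remove [fchu] add [iwcs,myema] -> 11 lines: ervw zadt kpqkc xmzx bxkhv xjo bvff iwcs myema rmd pcp
Hunk 3: at line 9 remove [rmd] add [uxsjm] -> 11 lines: ervw zadt kpqkc xmzx bxkhv xjo bvff iwcs myema uxsjm pcp
Hunk 4: at line 1 remove [zadt,kpqkc,xmzx] add [sguaa,cln] -> 10 lines: ervw sguaa cln bxkhv xjo bvff iwcs myema uxsjm pcp
Hunk 5: at line 1 remove [sguaa,cln,bxkhv] add [otcsm] -> 8 lines: ervw otcsm xjo bvff iwcs myema uxsjm pcp
Final line count: 8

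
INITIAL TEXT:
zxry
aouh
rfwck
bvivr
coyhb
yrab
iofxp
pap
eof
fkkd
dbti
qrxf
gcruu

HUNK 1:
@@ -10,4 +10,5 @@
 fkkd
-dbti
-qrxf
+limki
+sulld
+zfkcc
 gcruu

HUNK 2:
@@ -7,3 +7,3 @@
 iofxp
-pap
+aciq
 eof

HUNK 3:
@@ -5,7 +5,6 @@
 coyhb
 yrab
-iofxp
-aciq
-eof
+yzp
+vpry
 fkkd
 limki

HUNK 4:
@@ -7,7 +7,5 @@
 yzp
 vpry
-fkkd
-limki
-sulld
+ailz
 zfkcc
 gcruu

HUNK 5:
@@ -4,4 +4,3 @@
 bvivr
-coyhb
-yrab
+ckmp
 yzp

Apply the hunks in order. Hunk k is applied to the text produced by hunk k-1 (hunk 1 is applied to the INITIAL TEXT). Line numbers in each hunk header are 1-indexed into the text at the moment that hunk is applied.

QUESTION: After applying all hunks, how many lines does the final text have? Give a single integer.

Hunk 1: at line 10 remove [dbti,qrxf] add [limki,sulld,zfkcc] -> 14 lines: zxry aouh rfwck bvivr coyhb yrab iofxp pap eof fkkd limki sulld zfkcc gcruu
Hunk 2: at line 7 remove [pap] add [aciq] -> 14 lines: zxry aouh rfwck bvivr coyhb yrab iofxp aciq eof fkkd limki sulld zfkcc gcruu
Hunk 3: at line 5 remove [iofxp,aciq,eof] add [yzp,vpry] -> 13 lines: zxry aouh rfwck bvivr coyhb yrab yzp vpry fkkd limki sulld zfkcc gcruu
Hunk 4: at line 7 remove [fkkd,limki,sulld] add [ailz] -> 11 lines: zxry aouh rfwck bvivr coyhb yrab yzp vpry ailz zfkcc gcruu
Hunk 5: at line 4 remove [coyhb,yrab] add [ckmp] -> 10 lines: zxry aouh rfwck bvivr ckmp yzp vpry ailz zfkcc gcruu
Final line count: 10

Answer: 10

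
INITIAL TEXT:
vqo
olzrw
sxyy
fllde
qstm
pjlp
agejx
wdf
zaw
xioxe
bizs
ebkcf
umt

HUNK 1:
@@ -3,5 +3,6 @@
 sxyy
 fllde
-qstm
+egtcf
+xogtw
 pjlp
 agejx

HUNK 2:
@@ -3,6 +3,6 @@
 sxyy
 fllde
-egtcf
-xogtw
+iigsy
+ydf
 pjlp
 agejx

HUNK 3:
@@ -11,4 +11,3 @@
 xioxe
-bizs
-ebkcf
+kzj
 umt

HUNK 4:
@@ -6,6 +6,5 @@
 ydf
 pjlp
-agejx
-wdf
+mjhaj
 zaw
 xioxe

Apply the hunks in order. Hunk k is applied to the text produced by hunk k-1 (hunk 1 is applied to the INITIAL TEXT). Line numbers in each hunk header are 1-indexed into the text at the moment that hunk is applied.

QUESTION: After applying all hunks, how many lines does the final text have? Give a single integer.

Answer: 12

Derivation:
Hunk 1: at line 3 remove [qstm] add [egtcf,xogtw] -> 14 lines: vqo olzrw sxyy fllde egtcf xogtw pjlp agejx wdf zaw xioxe bizs ebkcf umt
Hunk 2: at line 3 remove [egtcf,xogtw] add [iigsy,ydf] -> 14 lines: vqo olzrw sxyy fllde iigsy ydf pjlp agejx wdf zaw xioxe bizs ebkcf umt
Hunk 3: at line 11 remove [bizs,ebkcf] add [kzj] -> 13 lines: vqo olzrw sxyy fllde iigsy ydf pjlp agejx wdf zaw xioxe kzj umt
Hunk 4: at line 6 remove [agejx,wdf] add [mjhaj] -> 12 lines: vqo olzrw sxyy fllde iigsy ydf pjlp mjhaj zaw xioxe kzj umt
Final line count: 12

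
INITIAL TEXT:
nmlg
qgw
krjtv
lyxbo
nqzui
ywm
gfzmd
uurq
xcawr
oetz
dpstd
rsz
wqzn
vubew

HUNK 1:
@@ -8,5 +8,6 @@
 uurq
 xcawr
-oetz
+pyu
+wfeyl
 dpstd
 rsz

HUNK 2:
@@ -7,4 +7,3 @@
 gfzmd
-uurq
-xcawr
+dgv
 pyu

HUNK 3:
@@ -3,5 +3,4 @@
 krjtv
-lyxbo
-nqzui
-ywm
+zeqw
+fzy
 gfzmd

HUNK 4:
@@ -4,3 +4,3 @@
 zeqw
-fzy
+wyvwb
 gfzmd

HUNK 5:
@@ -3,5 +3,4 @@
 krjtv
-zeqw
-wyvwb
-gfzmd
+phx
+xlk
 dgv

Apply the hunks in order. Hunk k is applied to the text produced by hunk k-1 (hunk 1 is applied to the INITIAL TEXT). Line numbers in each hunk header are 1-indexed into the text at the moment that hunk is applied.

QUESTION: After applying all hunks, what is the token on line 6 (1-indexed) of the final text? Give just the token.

Hunk 1: at line 8 remove [oetz] add [pyu,wfeyl] -> 15 lines: nmlg qgw krjtv lyxbo nqzui ywm gfzmd uurq xcawr pyu wfeyl dpstd rsz wqzn vubew
Hunk 2: at line 7 remove [uurq,xcawr] add [dgv] -> 14 lines: nmlg qgw krjtv lyxbo nqzui ywm gfzmd dgv pyu wfeyl dpstd rsz wqzn vubew
Hunk 3: at line 3 remove [lyxbo,nqzui,ywm] add [zeqw,fzy] -> 13 lines: nmlg qgw krjtv zeqw fzy gfzmd dgv pyu wfeyl dpstd rsz wqzn vubew
Hunk 4: at line 4 remove [fzy] add [wyvwb] -> 13 lines: nmlg qgw krjtv zeqw wyvwb gfzmd dgv pyu wfeyl dpstd rsz wqzn vubew
Hunk 5: at line 3 remove [zeqw,wyvwb,gfzmd] add [phx,xlk] -> 12 lines: nmlg qgw krjtv phx xlk dgv pyu wfeyl dpstd rsz wqzn vubew
Final line 6: dgv

Answer: dgv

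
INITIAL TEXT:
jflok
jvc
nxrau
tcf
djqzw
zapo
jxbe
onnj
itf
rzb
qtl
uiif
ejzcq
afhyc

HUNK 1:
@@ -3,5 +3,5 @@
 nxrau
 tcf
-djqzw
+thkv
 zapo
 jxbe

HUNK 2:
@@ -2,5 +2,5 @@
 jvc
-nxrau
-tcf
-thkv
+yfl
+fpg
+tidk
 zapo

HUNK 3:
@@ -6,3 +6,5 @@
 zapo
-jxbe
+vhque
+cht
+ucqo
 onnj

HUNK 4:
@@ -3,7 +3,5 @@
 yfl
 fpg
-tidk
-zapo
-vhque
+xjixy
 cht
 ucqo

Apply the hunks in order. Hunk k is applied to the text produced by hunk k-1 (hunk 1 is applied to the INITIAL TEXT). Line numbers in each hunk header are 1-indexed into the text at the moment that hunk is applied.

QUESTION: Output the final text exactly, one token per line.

Hunk 1: at line 3 remove [djqzw] add [thkv] -> 14 lines: jflok jvc nxrau tcf thkv zapo jxbe onnj itf rzb qtl uiif ejzcq afhyc
Hunk 2: at line 2 remove [nxrau,tcf,thkv] add [yfl,fpg,tidk] -> 14 lines: jflok jvc yfl fpg tidk zapo jxbe onnj itf rzb qtl uiif ejzcq afhyc
Hunk 3: at line 6 remove [jxbe] add [vhque,cht,ucqo] -> 16 lines: jflok jvc yfl fpg tidk zapo vhque cht ucqo onnj itf rzb qtl uiif ejzcq afhyc
Hunk 4: at line 3 remove [tidk,zapo,vhque] add [xjixy] -> 14 lines: jflok jvc yfl fpg xjixy cht ucqo onnj itf rzb qtl uiif ejzcq afhyc

Answer: jflok
jvc
yfl
fpg
xjixy
cht
ucqo
onnj
itf
rzb
qtl
uiif
ejzcq
afhyc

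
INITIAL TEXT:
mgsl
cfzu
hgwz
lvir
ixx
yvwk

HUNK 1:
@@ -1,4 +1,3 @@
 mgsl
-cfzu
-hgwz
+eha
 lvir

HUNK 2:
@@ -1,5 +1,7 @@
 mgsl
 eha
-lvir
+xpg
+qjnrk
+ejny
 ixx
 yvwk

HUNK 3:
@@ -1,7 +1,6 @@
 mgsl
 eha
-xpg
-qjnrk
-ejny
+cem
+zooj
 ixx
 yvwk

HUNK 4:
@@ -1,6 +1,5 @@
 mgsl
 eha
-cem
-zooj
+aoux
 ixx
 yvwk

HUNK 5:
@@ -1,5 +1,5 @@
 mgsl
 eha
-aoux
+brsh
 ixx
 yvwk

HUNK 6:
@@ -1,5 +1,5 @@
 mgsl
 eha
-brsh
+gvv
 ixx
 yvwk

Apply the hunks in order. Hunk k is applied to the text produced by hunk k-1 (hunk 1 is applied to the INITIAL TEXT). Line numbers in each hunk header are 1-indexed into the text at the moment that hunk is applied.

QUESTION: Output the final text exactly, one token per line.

Hunk 1: at line 1 remove [cfzu,hgwz] add [eha] -> 5 lines: mgsl eha lvir ixx yvwk
Hunk 2: at line 1 remove [lvir] add [xpg,qjnrk,ejny] -> 7 lines: mgsl eha xpg qjnrk ejny ixx yvwk
Hunk 3: at line 1 remove [xpg,qjnrk,ejny] add [cem,zooj] -> 6 lines: mgsl eha cem zooj ixx yvwk
Hunk 4: at line 1 remove [cem,zooj] add [aoux] -> 5 lines: mgsl eha aoux ixx yvwk
Hunk 5: at line 1 remove [aoux] add [brsh] -> 5 lines: mgsl eha brsh ixx yvwk
Hunk 6: at line 1 remove [brsh] add [gvv] -> 5 lines: mgsl eha gvv ixx yvwk

Answer: mgsl
eha
gvv
ixx
yvwk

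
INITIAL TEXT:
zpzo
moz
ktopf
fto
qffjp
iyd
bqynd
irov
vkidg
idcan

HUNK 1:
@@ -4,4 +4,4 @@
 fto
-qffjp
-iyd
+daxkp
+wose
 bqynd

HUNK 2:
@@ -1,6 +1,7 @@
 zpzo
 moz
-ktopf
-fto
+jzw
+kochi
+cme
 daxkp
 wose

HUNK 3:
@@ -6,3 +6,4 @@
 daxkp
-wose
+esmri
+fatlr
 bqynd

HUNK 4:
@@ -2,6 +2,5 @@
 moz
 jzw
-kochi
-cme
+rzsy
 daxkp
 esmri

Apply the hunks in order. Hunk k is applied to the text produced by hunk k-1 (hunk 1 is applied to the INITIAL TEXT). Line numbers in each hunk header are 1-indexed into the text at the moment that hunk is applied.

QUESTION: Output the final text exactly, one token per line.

Answer: zpzo
moz
jzw
rzsy
daxkp
esmri
fatlr
bqynd
irov
vkidg
idcan

Derivation:
Hunk 1: at line 4 remove [qffjp,iyd] add [daxkp,wose] -> 10 lines: zpzo moz ktopf fto daxkp wose bqynd irov vkidg idcan
Hunk 2: at line 1 remove [ktopf,fto] add [jzw,kochi,cme] -> 11 lines: zpzo moz jzw kochi cme daxkp wose bqynd irov vkidg idcan
Hunk 3: at line 6 remove [wose] add [esmri,fatlr] -> 12 lines: zpzo moz jzw kochi cme daxkp esmri fatlr bqynd irov vkidg idcan
Hunk 4: at line 2 remove [kochi,cme] add [rzsy] -> 11 lines: zpzo moz jzw rzsy daxkp esmri fatlr bqynd irov vkidg idcan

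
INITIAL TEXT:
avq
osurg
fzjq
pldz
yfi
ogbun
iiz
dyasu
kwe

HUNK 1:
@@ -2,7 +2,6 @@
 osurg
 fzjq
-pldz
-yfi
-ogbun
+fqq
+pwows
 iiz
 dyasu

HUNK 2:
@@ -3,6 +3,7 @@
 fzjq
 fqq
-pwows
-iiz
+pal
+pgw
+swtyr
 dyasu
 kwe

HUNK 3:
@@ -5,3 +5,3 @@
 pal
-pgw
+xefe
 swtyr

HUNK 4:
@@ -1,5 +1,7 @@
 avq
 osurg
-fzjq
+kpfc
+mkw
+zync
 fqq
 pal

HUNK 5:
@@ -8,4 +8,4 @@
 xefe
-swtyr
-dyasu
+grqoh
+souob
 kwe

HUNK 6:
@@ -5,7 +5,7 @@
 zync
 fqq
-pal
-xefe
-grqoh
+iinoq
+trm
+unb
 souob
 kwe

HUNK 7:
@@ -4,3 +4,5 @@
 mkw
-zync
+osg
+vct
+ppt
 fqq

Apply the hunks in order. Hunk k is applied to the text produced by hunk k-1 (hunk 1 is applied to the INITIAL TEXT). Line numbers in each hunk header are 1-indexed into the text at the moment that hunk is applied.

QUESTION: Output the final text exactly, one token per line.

Answer: avq
osurg
kpfc
mkw
osg
vct
ppt
fqq
iinoq
trm
unb
souob
kwe

Derivation:
Hunk 1: at line 2 remove [pldz,yfi,ogbun] add [fqq,pwows] -> 8 lines: avq osurg fzjq fqq pwows iiz dyasu kwe
Hunk 2: at line 3 remove [pwows,iiz] add [pal,pgw,swtyr] -> 9 lines: avq osurg fzjq fqq pal pgw swtyr dyasu kwe
Hunk 3: at line 5 remove [pgw] add [xefe] -> 9 lines: avq osurg fzjq fqq pal xefe swtyr dyasu kwe
Hunk 4: at line 1 remove [fzjq] add [kpfc,mkw,zync] -> 11 lines: avq osurg kpfc mkw zync fqq pal xefe swtyr dyasu kwe
Hunk 5: at line 8 remove [swtyr,dyasu] add [grqoh,souob] -> 11 lines: avq osurg kpfc mkw zync fqq pal xefe grqoh souob kwe
Hunk 6: at line 5 remove [pal,xefe,grqoh] add [iinoq,trm,unb] -> 11 lines: avq osurg kpfc mkw zync fqq iinoq trm unb souob kwe
Hunk 7: at line 4 remove [zync] add [osg,vct,ppt] -> 13 lines: avq osurg kpfc mkw osg vct ppt fqq iinoq trm unb souob kwe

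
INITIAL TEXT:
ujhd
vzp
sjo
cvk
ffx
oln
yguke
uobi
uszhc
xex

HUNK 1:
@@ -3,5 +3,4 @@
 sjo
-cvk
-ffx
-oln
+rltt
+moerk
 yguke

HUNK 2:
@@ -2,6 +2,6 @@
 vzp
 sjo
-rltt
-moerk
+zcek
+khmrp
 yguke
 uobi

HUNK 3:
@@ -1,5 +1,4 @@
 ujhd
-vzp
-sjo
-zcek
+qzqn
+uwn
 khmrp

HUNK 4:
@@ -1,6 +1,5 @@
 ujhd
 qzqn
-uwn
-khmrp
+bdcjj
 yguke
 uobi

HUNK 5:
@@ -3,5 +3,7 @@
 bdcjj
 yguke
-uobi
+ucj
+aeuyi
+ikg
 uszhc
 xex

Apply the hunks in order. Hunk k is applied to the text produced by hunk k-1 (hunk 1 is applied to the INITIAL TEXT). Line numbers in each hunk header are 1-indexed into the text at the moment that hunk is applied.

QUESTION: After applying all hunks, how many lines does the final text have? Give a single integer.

Answer: 9

Derivation:
Hunk 1: at line 3 remove [cvk,ffx,oln] add [rltt,moerk] -> 9 lines: ujhd vzp sjo rltt moerk yguke uobi uszhc xex
Hunk 2: at line 2 remove [rltt,moerk] add [zcek,khmrp] -> 9 lines: ujhd vzp sjo zcek khmrp yguke uobi uszhc xex
Hunk 3: at line 1 remove [vzp,sjo,zcek] add [qzqn,uwn] -> 8 lines: ujhd qzqn uwn khmrp yguke uobi uszhc xex
Hunk 4: at line 1 remove [uwn,khmrp] add [bdcjj] -> 7 lines: ujhd qzqn bdcjj yguke uobi uszhc xex
Hunk 5: at line 3 remove [uobi] add [ucj,aeuyi,ikg] -> 9 lines: ujhd qzqn bdcjj yguke ucj aeuyi ikg uszhc xex
Final line count: 9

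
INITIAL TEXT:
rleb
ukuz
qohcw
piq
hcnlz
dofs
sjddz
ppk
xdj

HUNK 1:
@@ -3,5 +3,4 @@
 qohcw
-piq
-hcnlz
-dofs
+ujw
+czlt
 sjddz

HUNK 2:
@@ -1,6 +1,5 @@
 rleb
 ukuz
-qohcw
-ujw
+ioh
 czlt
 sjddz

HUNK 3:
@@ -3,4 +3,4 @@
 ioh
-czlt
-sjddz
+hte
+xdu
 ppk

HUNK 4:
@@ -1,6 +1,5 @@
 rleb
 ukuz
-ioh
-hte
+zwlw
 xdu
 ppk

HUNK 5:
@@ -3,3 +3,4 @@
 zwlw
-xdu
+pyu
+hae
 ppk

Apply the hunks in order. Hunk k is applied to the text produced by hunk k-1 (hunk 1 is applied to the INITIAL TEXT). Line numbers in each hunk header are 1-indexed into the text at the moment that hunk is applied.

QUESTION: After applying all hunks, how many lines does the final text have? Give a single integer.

Answer: 7

Derivation:
Hunk 1: at line 3 remove [piq,hcnlz,dofs] add [ujw,czlt] -> 8 lines: rleb ukuz qohcw ujw czlt sjddz ppk xdj
Hunk 2: at line 1 remove [qohcw,ujw] add [ioh] -> 7 lines: rleb ukuz ioh czlt sjddz ppk xdj
Hunk 3: at line 3 remove [czlt,sjddz] add [hte,xdu] -> 7 lines: rleb ukuz ioh hte xdu ppk xdj
Hunk 4: at line 1 remove [ioh,hte] add [zwlw] -> 6 lines: rleb ukuz zwlw xdu ppk xdj
Hunk 5: at line 3 remove [xdu] add [pyu,hae] -> 7 lines: rleb ukuz zwlw pyu hae ppk xdj
Final line count: 7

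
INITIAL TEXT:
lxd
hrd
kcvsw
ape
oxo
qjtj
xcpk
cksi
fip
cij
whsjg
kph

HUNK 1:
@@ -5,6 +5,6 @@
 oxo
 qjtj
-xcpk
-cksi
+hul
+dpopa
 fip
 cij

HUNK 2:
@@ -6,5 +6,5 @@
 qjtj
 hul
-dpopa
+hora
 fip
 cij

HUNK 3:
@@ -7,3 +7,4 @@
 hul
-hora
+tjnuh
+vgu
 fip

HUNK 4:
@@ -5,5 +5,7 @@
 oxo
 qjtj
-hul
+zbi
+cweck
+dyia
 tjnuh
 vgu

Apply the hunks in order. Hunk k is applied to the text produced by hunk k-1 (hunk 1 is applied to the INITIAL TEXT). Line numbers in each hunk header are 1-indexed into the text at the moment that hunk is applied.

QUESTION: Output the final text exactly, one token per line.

Answer: lxd
hrd
kcvsw
ape
oxo
qjtj
zbi
cweck
dyia
tjnuh
vgu
fip
cij
whsjg
kph

Derivation:
Hunk 1: at line 5 remove [xcpk,cksi] add [hul,dpopa] -> 12 lines: lxd hrd kcvsw ape oxo qjtj hul dpopa fip cij whsjg kph
Hunk 2: at line 6 remove [dpopa] add [hora] -> 12 lines: lxd hrd kcvsw ape oxo qjtj hul hora fip cij whsjg kph
Hunk 3: at line 7 remove [hora] add [tjnuh,vgu] -> 13 lines: lxd hrd kcvsw ape oxo qjtj hul tjnuh vgu fip cij whsjg kph
Hunk 4: at line 5 remove [hul] add [zbi,cweck,dyia] -> 15 lines: lxd hrd kcvsw ape oxo qjtj zbi cweck dyia tjnuh vgu fip cij whsjg kph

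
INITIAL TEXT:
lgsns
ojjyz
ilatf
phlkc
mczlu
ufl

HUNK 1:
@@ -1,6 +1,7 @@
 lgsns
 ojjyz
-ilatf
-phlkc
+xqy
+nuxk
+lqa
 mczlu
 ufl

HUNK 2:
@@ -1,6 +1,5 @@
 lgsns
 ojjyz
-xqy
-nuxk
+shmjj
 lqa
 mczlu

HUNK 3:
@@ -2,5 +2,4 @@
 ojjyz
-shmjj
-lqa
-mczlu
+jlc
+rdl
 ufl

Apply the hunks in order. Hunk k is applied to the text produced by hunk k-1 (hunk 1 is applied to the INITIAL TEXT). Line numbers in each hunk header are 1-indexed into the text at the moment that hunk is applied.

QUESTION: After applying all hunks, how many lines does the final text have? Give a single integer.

Hunk 1: at line 1 remove [ilatf,phlkc] add [xqy,nuxk,lqa] -> 7 lines: lgsns ojjyz xqy nuxk lqa mczlu ufl
Hunk 2: at line 1 remove [xqy,nuxk] add [shmjj] -> 6 lines: lgsns ojjyz shmjj lqa mczlu ufl
Hunk 3: at line 2 remove [shmjj,lqa,mczlu] add [jlc,rdl] -> 5 lines: lgsns ojjyz jlc rdl ufl
Final line count: 5

Answer: 5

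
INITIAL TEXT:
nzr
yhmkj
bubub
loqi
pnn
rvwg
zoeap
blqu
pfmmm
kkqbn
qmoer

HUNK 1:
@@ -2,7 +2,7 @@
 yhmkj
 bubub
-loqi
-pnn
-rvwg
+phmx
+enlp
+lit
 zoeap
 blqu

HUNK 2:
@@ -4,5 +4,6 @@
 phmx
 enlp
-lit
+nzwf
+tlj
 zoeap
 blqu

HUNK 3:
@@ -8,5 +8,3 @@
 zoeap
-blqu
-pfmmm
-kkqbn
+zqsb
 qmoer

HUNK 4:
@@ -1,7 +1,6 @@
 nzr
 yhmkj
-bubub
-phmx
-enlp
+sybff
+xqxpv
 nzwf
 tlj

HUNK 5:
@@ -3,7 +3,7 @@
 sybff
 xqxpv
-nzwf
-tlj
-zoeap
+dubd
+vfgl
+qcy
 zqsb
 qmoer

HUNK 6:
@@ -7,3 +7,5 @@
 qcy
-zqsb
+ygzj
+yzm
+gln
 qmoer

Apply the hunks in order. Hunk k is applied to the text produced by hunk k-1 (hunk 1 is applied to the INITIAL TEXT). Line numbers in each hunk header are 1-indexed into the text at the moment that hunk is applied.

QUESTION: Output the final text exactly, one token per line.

Answer: nzr
yhmkj
sybff
xqxpv
dubd
vfgl
qcy
ygzj
yzm
gln
qmoer

Derivation:
Hunk 1: at line 2 remove [loqi,pnn,rvwg] add [phmx,enlp,lit] -> 11 lines: nzr yhmkj bubub phmx enlp lit zoeap blqu pfmmm kkqbn qmoer
Hunk 2: at line 4 remove [lit] add [nzwf,tlj] -> 12 lines: nzr yhmkj bubub phmx enlp nzwf tlj zoeap blqu pfmmm kkqbn qmoer
Hunk 3: at line 8 remove [blqu,pfmmm,kkqbn] add [zqsb] -> 10 lines: nzr yhmkj bubub phmx enlp nzwf tlj zoeap zqsb qmoer
Hunk 4: at line 1 remove [bubub,phmx,enlp] add [sybff,xqxpv] -> 9 lines: nzr yhmkj sybff xqxpv nzwf tlj zoeap zqsb qmoer
Hunk 5: at line 3 remove [nzwf,tlj,zoeap] add [dubd,vfgl,qcy] -> 9 lines: nzr yhmkj sybff xqxpv dubd vfgl qcy zqsb qmoer
Hunk 6: at line 7 remove [zqsb] add [ygzj,yzm,gln] -> 11 lines: nzr yhmkj sybff xqxpv dubd vfgl qcy ygzj yzm gln qmoer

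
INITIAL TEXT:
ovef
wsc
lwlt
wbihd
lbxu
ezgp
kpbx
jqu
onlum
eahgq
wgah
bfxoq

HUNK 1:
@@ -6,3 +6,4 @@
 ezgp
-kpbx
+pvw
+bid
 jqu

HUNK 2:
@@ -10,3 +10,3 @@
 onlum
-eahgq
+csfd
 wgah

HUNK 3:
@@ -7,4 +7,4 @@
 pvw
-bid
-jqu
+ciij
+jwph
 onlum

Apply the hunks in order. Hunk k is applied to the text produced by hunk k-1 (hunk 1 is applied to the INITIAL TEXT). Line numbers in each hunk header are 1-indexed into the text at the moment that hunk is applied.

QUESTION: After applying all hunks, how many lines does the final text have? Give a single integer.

Answer: 13

Derivation:
Hunk 1: at line 6 remove [kpbx] add [pvw,bid] -> 13 lines: ovef wsc lwlt wbihd lbxu ezgp pvw bid jqu onlum eahgq wgah bfxoq
Hunk 2: at line 10 remove [eahgq] add [csfd] -> 13 lines: ovef wsc lwlt wbihd lbxu ezgp pvw bid jqu onlum csfd wgah bfxoq
Hunk 3: at line 7 remove [bid,jqu] add [ciij,jwph] -> 13 lines: ovef wsc lwlt wbihd lbxu ezgp pvw ciij jwph onlum csfd wgah bfxoq
Final line count: 13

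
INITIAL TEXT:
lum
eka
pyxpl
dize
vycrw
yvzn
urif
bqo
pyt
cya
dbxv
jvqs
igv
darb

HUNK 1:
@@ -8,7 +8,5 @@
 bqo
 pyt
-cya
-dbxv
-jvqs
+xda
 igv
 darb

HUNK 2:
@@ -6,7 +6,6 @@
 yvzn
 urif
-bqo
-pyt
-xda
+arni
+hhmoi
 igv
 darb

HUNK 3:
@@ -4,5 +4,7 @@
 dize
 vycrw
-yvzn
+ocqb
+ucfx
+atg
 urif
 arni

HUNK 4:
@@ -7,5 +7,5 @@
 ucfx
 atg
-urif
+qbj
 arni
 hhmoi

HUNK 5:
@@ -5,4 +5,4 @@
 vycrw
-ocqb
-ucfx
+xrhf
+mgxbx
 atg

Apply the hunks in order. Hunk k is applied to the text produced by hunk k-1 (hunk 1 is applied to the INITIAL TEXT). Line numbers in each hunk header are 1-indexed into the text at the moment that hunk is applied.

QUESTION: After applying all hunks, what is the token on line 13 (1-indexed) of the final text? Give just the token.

Answer: darb

Derivation:
Hunk 1: at line 8 remove [cya,dbxv,jvqs] add [xda] -> 12 lines: lum eka pyxpl dize vycrw yvzn urif bqo pyt xda igv darb
Hunk 2: at line 6 remove [bqo,pyt,xda] add [arni,hhmoi] -> 11 lines: lum eka pyxpl dize vycrw yvzn urif arni hhmoi igv darb
Hunk 3: at line 4 remove [yvzn] add [ocqb,ucfx,atg] -> 13 lines: lum eka pyxpl dize vycrw ocqb ucfx atg urif arni hhmoi igv darb
Hunk 4: at line 7 remove [urif] add [qbj] -> 13 lines: lum eka pyxpl dize vycrw ocqb ucfx atg qbj arni hhmoi igv darb
Hunk 5: at line 5 remove [ocqb,ucfx] add [xrhf,mgxbx] -> 13 lines: lum eka pyxpl dize vycrw xrhf mgxbx atg qbj arni hhmoi igv darb
Final line 13: darb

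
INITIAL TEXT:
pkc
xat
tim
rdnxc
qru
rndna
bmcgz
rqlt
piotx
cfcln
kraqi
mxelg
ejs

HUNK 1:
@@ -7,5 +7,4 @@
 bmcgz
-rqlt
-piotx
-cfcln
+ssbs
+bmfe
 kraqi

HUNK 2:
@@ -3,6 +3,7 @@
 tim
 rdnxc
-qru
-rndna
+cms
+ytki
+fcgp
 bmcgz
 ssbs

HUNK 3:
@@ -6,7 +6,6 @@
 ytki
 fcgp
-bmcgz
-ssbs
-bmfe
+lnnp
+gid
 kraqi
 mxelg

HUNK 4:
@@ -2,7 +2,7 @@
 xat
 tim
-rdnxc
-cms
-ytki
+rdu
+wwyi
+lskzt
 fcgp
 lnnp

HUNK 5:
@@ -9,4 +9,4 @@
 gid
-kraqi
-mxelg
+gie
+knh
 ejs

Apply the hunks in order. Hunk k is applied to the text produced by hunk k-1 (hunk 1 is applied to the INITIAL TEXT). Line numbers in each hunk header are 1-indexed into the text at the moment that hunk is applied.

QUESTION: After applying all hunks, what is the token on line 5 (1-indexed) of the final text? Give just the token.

Answer: wwyi

Derivation:
Hunk 1: at line 7 remove [rqlt,piotx,cfcln] add [ssbs,bmfe] -> 12 lines: pkc xat tim rdnxc qru rndna bmcgz ssbs bmfe kraqi mxelg ejs
Hunk 2: at line 3 remove [qru,rndna] add [cms,ytki,fcgp] -> 13 lines: pkc xat tim rdnxc cms ytki fcgp bmcgz ssbs bmfe kraqi mxelg ejs
Hunk 3: at line 6 remove [bmcgz,ssbs,bmfe] add [lnnp,gid] -> 12 lines: pkc xat tim rdnxc cms ytki fcgp lnnp gid kraqi mxelg ejs
Hunk 4: at line 2 remove [rdnxc,cms,ytki] add [rdu,wwyi,lskzt] -> 12 lines: pkc xat tim rdu wwyi lskzt fcgp lnnp gid kraqi mxelg ejs
Hunk 5: at line 9 remove [kraqi,mxelg] add [gie,knh] -> 12 lines: pkc xat tim rdu wwyi lskzt fcgp lnnp gid gie knh ejs
Final line 5: wwyi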